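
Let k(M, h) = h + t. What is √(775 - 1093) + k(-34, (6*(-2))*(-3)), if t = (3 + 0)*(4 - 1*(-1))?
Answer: 51 + I*√318 ≈ 51.0 + 17.833*I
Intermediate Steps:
t = 15 (t = 3*(4 + 1) = 3*5 = 15)
k(M, h) = 15 + h (k(M, h) = h + 15 = 15 + h)
√(775 - 1093) + k(-34, (6*(-2))*(-3)) = √(775 - 1093) + (15 + (6*(-2))*(-3)) = √(-318) + (15 - 12*(-3)) = I*√318 + (15 + 36) = I*√318 + 51 = 51 + I*√318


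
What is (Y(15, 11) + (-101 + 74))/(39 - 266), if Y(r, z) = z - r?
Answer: 31/227 ≈ 0.13656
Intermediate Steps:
(Y(15, 11) + (-101 + 74))/(39 - 266) = ((11 - 1*15) + (-101 + 74))/(39 - 266) = ((11 - 15) - 27)/(-227) = (-4 - 27)*(-1/227) = -31*(-1/227) = 31/227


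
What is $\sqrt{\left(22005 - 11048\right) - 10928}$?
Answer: $\sqrt{29} \approx 5.3852$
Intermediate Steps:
$\sqrt{\left(22005 - 11048\right) - 10928} = \sqrt{10957 - 10928} = \sqrt{29}$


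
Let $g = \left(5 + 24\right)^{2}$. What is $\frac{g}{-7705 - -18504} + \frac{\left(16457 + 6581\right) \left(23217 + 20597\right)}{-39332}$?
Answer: $- \frac{2725084100114}{106186567} \approx -25663.0$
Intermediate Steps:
$g = 841$ ($g = 29^{2} = 841$)
$\frac{g}{-7705 - -18504} + \frac{\left(16457 + 6581\right) \left(23217 + 20597\right)}{-39332} = \frac{841}{-7705 - -18504} + \frac{\left(16457 + 6581\right) \left(23217 + 20597\right)}{-39332} = \frac{841}{-7705 + 18504} + 23038 \cdot 43814 \left(- \frac{1}{39332}\right) = \frac{841}{10799} + 1009386932 \left(- \frac{1}{39332}\right) = 841 \cdot \frac{1}{10799} - \frac{252346733}{9833} = \frac{841}{10799} - \frac{252346733}{9833} = - \frac{2725084100114}{106186567}$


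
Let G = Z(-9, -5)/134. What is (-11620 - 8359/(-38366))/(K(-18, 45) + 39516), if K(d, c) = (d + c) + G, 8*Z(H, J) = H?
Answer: -238951244696/813169038921 ≈ -0.29385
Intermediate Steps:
Z(H, J) = H/8
G = -9/1072 (G = ((1/8)*(-9))/134 = -9/8*1/134 = -9/1072 ≈ -0.0083955)
K(d, c) = -9/1072 + c + d (K(d, c) = (d + c) - 9/1072 = (c + d) - 9/1072 = -9/1072 + c + d)
(-11620 - 8359/(-38366))/(K(-18, 45) + 39516) = (-11620 - 8359/(-38366))/((-9/1072 + 45 - 18) + 39516) = (-11620 - 8359*(-1/38366))/(28935/1072 + 39516) = (-11620 + 8359/38366)/(42390087/1072) = -445804561/38366*1072/42390087 = -238951244696/813169038921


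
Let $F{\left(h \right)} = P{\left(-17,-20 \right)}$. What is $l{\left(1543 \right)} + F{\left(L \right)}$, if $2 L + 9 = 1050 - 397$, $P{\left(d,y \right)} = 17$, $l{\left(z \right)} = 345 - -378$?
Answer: $740$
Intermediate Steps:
$l{\left(z \right)} = 723$ ($l{\left(z \right)} = 345 + 378 = 723$)
$L = 322$ ($L = - \frac{9}{2} + \frac{1050 - 397}{2} = - \frac{9}{2} + \frac{1}{2} \cdot 653 = - \frac{9}{2} + \frac{653}{2} = 322$)
$F{\left(h \right)} = 17$
$l{\left(1543 \right)} + F{\left(L \right)} = 723 + 17 = 740$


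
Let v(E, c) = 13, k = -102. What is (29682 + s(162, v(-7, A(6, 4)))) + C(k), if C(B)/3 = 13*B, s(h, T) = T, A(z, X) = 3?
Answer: 25717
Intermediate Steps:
C(B) = 39*B (C(B) = 3*(13*B) = 39*B)
(29682 + s(162, v(-7, A(6, 4)))) + C(k) = (29682 + 13) + 39*(-102) = 29695 - 3978 = 25717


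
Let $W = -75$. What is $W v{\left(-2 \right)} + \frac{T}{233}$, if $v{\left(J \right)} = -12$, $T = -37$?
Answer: $\frac{209663}{233} \approx 899.84$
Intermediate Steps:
$W v{\left(-2 \right)} + \frac{T}{233} = \left(-75\right) \left(-12\right) - \frac{37}{233} = 900 - \frac{37}{233} = \frac{209663}{233}$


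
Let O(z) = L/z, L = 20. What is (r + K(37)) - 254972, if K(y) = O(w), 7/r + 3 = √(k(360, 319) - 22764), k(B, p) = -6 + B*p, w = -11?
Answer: -86068197067/337557 + 7*√10230/30687 ≈ -2.5497e+5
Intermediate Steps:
O(z) = 20/z
r = 7/(-3 + 3*√10230) (r = 7/(-3 + √((-6 + 360*319) - 22764)) = 7/(-3 + √((-6 + 114840) - 22764)) = 7/(-3 + √(114834 - 22764)) = 7/(-3 + √92070) = 7/(-3 + 3*√10230) ≈ 0.023300)
K(y) = -20/11 (K(y) = 20/(-11) = 20*(-1/11) = -20/11)
(r + K(37)) - 254972 = ((7/30687 + 7*√10230/30687) - 20/11) - 254972 = (-613663/337557 + 7*√10230/30687) - 254972 = -86068197067/337557 + 7*√10230/30687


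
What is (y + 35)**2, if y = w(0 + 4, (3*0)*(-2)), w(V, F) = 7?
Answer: 1764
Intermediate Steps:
y = 7
(y + 35)**2 = (7 + 35)**2 = 42**2 = 1764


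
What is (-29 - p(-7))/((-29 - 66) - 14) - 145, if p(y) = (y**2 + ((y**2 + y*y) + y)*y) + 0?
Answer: -16364/109 ≈ -150.13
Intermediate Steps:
p(y) = y**2 + y*(y + 2*y**2) (p(y) = (y**2 + ((y**2 + y**2) + y)*y) + 0 = (y**2 + (2*y**2 + y)*y) + 0 = (y**2 + (y + 2*y**2)*y) + 0 = (y**2 + y*(y + 2*y**2)) + 0 = y**2 + y*(y + 2*y**2))
(-29 - p(-7))/((-29 - 66) - 14) - 145 = (-29 - 2*(-7)**2*(1 - 7))/((-29 - 66) - 14) - 145 = (-29 - 2*49*(-6))/(-95 - 14) - 145 = (-29 - 1*(-588))/(-109) - 145 = -(-29 + 588)/109 - 145 = -1/109*559 - 145 = -559/109 - 145 = -16364/109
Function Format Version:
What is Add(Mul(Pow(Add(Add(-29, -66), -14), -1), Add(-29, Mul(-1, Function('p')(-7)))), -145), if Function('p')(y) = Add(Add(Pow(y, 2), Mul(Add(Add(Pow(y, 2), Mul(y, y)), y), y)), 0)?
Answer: Rational(-16364, 109) ≈ -150.13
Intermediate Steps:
Function('p')(y) = Add(Pow(y, 2), Mul(y, Add(y, Mul(2, Pow(y, 2))))) (Function('p')(y) = Add(Add(Pow(y, 2), Mul(Add(Add(Pow(y, 2), Pow(y, 2)), y), y)), 0) = Add(Add(Pow(y, 2), Mul(Add(Mul(2, Pow(y, 2)), y), y)), 0) = Add(Add(Pow(y, 2), Mul(Add(y, Mul(2, Pow(y, 2))), y)), 0) = Add(Add(Pow(y, 2), Mul(y, Add(y, Mul(2, Pow(y, 2))))), 0) = Add(Pow(y, 2), Mul(y, Add(y, Mul(2, Pow(y, 2))))))
Add(Mul(Pow(Add(Add(-29, -66), -14), -1), Add(-29, Mul(-1, Function('p')(-7)))), -145) = Add(Mul(Pow(Add(Add(-29, -66), -14), -1), Add(-29, Mul(-1, Mul(2, Pow(-7, 2), Add(1, -7))))), -145) = Add(Mul(Pow(Add(-95, -14), -1), Add(-29, Mul(-1, Mul(2, 49, -6)))), -145) = Add(Mul(Pow(-109, -1), Add(-29, Mul(-1, -588))), -145) = Add(Mul(Rational(-1, 109), Add(-29, 588)), -145) = Add(Mul(Rational(-1, 109), 559), -145) = Add(Rational(-559, 109), -145) = Rational(-16364, 109)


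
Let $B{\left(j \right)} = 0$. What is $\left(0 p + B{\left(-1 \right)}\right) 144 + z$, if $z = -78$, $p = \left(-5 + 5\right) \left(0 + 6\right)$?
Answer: $-78$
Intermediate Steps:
$p = 0$ ($p = 0 \cdot 6 = 0$)
$\left(0 p + B{\left(-1 \right)}\right) 144 + z = \left(0 \cdot 0 + 0\right) 144 - 78 = \left(0 + 0\right) 144 - 78 = 0 \cdot 144 - 78 = 0 - 78 = -78$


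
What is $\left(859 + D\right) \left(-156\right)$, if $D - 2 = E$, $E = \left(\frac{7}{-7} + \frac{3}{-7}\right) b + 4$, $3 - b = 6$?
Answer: $- \frac{949260}{7} \approx -1.3561 \cdot 10^{5}$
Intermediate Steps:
$b = -3$ ($b = 3 - 6 = -3$)
$E = \frac{58}{7}$ ($E = \left(\frac{7}{-7} + \frac{3}{-7}\right) \left(-3\right) + 4 = \left(7 \left(- \frac{1}{7}\right) + 3 \left(- \frac{1}{7}\right)\right) \left(-3\right) + 4 = \left(-1 - \frac{3}{7}\right) \left(-3\right) + 4 = \left(- \frac{10}{7}\right) \left(-3\right) + 4 = \frac{30}{7} + 4 = \frac{58}{7} \approx 8.2857$)
$D = \frac{72}{7}$ ($D = 2 + \frac{58}{7} = \frac{72}{7} \approx 10.286$)
$\left(859 + D\right) \left(-156\right) = \left(859 + \frac{72}{7}\right) \left(-156\right) = \frac{6085}{7} \left(-156\right) = - \frac{949260}{7}$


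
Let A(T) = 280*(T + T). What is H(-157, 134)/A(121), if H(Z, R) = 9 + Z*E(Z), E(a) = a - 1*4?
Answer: 12643/33880 ≈ 0.37317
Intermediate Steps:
E(a) = -4 + a (E(a) = a - 4 = -4 + a)
H(Z, R) = 9 + Z*(-4 + Z)
A(T) = 560*T (A(T) = 280*(2*T) = 560*T)
H(-157, 134)/A(121) = (9 - 157*(-4 - 157))/((560*121)) = (9 - 157*(-161))/67760 = (9 + 25277)*(1/67760) = 25286*(1/67760) = 12643/33880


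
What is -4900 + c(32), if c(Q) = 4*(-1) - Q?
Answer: -4936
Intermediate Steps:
c(Q) = -4 - Q
-4900 + c(32) = -4900 + (-4 - 1*32) = -4900 + (-4 - 32) = -4900 - 36 = -4936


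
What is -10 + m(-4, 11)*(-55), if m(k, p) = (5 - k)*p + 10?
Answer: -6005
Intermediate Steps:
m(k, p) = 10 + p*(5 - k) (m(k, p) = p*(5 - k) + 10 = 10 + p*(5 - k))
-10 + m(-4, 11)*(-55) = -10 + (10 + 5*11 - 1*(-4)*11)*(-55) = -10 + (10 + 55 + 44)*(-55) = -10 + 109*(-55) = -10 - 5995 = -6005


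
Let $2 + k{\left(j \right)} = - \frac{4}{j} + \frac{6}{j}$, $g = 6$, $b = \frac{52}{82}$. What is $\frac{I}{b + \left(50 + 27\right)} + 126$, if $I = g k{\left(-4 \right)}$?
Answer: $\frac{133481}{1061} \approx 125.81$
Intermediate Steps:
$b = \frac{26}{41}$ ($b = 52 \cdot \frac{1}{82} = \frac{26}{41} \approx 0.63415$)
$k{\left(j \right)} = -2 + \frac{2}{j}$ ($k{\left(j \right)} = -2 + \left(- \frac{4}{j} + \frac{6}{j}\right) = -2 + \frac{2}{j}$)
$I = -15$ ($I = 6 \left(-2 + \frac{2}{-4}\right) = 6 \left(-2 + 2 \left(- \frac{1}{4}\right)\right) = 6 \left(-2 - \frac{1}{2}\right) = 6 \left(- \frac{5}{2}\right) = -15$)
$\frac{I}{b + \left(50 + 27\right)} + 126 = - \frac{15}{\frac{26}{41} + \left(50 + 27\right)} + 126 = - \frac{15}{\frac{26}{41} + 77} + 126 = - \frac{15}{\frac{3183}{41}} + 126 = \left(-15\right) \frac{41}{3183} + 126 = - \frac{205}{1061} + 126 = \frac{133481}{1061}$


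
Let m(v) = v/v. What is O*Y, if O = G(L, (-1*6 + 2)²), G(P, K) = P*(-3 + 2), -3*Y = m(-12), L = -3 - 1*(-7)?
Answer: 4/3 ≈ 1.3333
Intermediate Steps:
m(v) = 1
L = 4 (L = -3 + 7 = 4)
Y = -⅓ (Y = -⅓*1 = -⅓ ≈ -0.33333)
G(P, K) = -P (G(P, K) = P*(-1) = -P)
O = -4 (O = -1*4 = -4)
O*Y = -4*(-⅓) = 4/3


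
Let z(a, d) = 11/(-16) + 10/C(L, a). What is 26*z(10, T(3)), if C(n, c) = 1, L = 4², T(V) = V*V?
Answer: 1937/8 ≈ 242.13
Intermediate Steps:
T(V) = V²
L = 16
z(a, d) = 149/16 (z(a, d) = 11/(-16) + 10/1 = 11*(-1/16) + 10*1 = -11/16 + 10 = 149/16)
26*z(10, T(3)) = 26*(149/16) = 1937/8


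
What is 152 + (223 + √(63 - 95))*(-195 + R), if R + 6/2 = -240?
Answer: -97522 - 1752*I*√2 ≈ -97522.0 - 2477.7*I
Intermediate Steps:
R = -243 (R = -3 - 240 = -243)
152 + (223 + √(63 - 95))*(-195 + R) = 152 + (223 + √(63 - 95))*(-195 - 243) = 152 + (223 + √(-32))*(-438) = 152 + (223 + 4*I*√2)*(-438) = 152 + (-97674 - 1752*I*√2) = -97522 - 1752*I*√2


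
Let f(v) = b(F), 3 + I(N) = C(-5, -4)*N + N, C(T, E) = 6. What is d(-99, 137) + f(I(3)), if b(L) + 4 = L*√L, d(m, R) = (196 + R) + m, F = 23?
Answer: 230 + 23*√23 ≈ 340.30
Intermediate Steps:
d(m, R) = 196 + R + m
b(L) = -4 + L^(3/2) (b(L) = -4 + L*√L = -4 + L^(3/2))
I(N) = -3 + 7*N (I(N) = -3 + (6*N + N) = -3 + 7*N)
f(v) = -4 + 23*√23 (f(v) = -4 + 23^(3/2) = -4 + 23*√23)
d(-99, 137) + f(I(3)) = (196 + 137 - 99) + (-4 + 23*√23) = 234 + (-4 + 23*√23) = 230 + 23*√23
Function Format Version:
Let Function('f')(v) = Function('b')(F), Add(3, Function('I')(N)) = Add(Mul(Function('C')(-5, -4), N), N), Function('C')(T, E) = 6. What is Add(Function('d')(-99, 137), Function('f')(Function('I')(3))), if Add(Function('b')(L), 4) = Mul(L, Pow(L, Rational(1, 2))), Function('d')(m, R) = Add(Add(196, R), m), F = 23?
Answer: Add(230, Mul(23, Pow(23, Rational(1, 2)))) ≈ 340.30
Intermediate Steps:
Function('d')(m, R) = Add(196, R, m)
Function('b')(L) = Add(-4, Pow(L, Rational(3, 2))) (Function('b')(L) = Add(-4, Mul(L, Pow(L, Rational(1, 2)))) = Add(-4, Pow(L, Rational(3, 2))))
Function('I')(N) = Add(-3, Mul(7, N)) (Function('I')(N) = Add(-3, Add(Mul(6, N), N)) = Add(-3, Mul(7, N)))
Function('f')(v) = Add(-4, Mul(23, Pow(23, Rational(1, 2)))) (Function('f')(v) = Add(-4, Pow(23, Rational(3, 2))) = Add(-4, Mul(23, Pow(23, Rational(1, 2)))))
Add(Function('d')(-99, 137), Function('f')(Function('I')(3))) = Add(Add(196, 137, -99), Add(-4, Mul(23, Pow(23, Rational(1, 2))))) = Add(234, Add(-4, Mul(23, Pow(23, Rational(1, 2))))) = Add(230, Mul(23, Pow(23, Rational(1, 2))))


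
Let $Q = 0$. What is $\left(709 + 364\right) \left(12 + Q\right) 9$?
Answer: $115884$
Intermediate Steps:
$\left(709 + 364\right) \left(12 + Q\right) 9 = \left(709 + 364\right) \left(12 + 0\right) 9 = 1073 \cdot 12 \cdot 9 = 1073 \cdot 108 = 115884$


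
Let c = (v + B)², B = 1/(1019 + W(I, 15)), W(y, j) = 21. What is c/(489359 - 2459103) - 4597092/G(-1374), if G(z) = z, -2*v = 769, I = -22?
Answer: 1632295063200340011/487878800281600 ≈ 3345.7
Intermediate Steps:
v = -769/2 (v = -½*769 = -769/2 ≈ -384.50)
B = 1/1040 (B = 1/(1019 + 21) = 1/1040 ≈ 0.00096154)
c = 159903214641/1081600 (c = (-769/2 + 1/1040)² = (-399879/1040)² = 159903214641/1081600 ≈ 1.4784e+5)
c/(489359 - 2459103) - 4597092/G(-1374) = 159903214641/(1081600*(489359 - 2459103)) - 4597092/(-1374) = (159903214641/1081600)/(-1969744) - 4597092*(-1/1374) = (159903214641/1081600)*(-1/1969744) + 766182/229 = -159903214641/2130475110400 + 766182/229 = 1632295063200340011/487878800281600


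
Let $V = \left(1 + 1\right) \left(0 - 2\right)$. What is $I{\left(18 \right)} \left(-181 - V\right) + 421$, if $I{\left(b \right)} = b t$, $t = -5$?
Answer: $16351$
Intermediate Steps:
$V = -4$ ($V = 2 \left(-2\right) = -4$)
$I{\left(b \right)} = - 5 b$ ($I{\left(b \right)} = b \left(-5\right) = - 5 b$)
$I{\left(18 \right)} \left(-181 - V\right) + 421 = \left(-5\right) 18 \left(-181 - -4\right) + 421 = - 90 \left(-181 + 4\right) + 421 = \left(-90\right) \left(-177\right) + 421 = 15930 + 421 = 16351$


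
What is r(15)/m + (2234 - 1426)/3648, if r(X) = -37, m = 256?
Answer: 1123/14592 ≈ 0.076960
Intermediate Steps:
r(15)/m + (2234 - 1426)/3648 = -37/256 + (2234 - 1426)/3648 = -37*1/256 + 808*(1/3648) = -37/256 + 101/456 = 1123/14592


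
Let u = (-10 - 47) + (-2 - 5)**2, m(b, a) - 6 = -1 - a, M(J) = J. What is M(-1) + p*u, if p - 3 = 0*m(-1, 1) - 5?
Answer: 15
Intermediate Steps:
m(b, a) = 5 - a (m(b, a) = 6 + (-1 - a) = 5 - a)
p = -2 (p = 3 + (0*(5 - 1*1) - 5) = 3 + (0*(5 - 1) - 5) = 3 + (0*4 - 5) = 3 + (0 - 5) = 3 - 5 = -2)
u = -8 (u = -57 + (-7)**2 = -57 + 49 = -8)
M(-1) + p*u = -1 - 2*(-8) = -1 + 16 = 15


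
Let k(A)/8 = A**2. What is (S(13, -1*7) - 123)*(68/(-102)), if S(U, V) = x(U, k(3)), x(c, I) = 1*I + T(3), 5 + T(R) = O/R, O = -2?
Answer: 340/9 ≈ 37.778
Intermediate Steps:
k(A) = 8*A**2
T(R) = -5 - 2/R
x(c, I) = -17/3 + I (x(c, I) = 1*I + (-5 - 2/3) = I + (-5 - 2*1/3) = I + (-5 - 2/3) = I - 17/3 = -17/3 + I)
S(U, V) = 199/3 (S(U, V) = -17/3 + 8*3**2 = -17/3 + 8*9 = -17/3 + 72 = 199/3)
(S(13, -1*7) - 123)*(68/(-102)) = (199/3 - 123)*(68/(-102)) = -11560*(-1)/(3*102) = -170/3*(-2/3) = 340/9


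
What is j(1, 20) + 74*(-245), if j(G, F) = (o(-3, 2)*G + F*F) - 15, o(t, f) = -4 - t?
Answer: -17746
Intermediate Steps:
j(G, F) = -15 + F² - G (j(G, F) = ((-4 - 1*(-3))*G + F*F) - 15 = ((-4 + 3)*G + F²) - 15 = (-G + F²) - 15 = (F² - G) - 15 = -15 + F² - G)
j(1, 20) + 74*(-245) = (-15 + 20² - 1*1) + 74*(-245) = (-15 + 400 - 1) - 18130 = 384 - 18130 = -17746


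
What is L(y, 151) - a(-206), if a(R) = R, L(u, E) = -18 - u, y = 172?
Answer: 16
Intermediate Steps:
L(y, 151) - a(-206) = (-18 - 1*172) - 1*(-206) = (-18 - 172) + 206 = -190 + 206 = 16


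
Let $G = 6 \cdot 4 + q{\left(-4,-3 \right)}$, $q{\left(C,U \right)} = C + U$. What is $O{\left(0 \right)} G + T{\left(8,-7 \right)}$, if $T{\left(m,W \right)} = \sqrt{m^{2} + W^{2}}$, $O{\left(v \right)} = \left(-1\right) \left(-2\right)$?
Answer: $34 + \sqrt{113} \approx 44.63$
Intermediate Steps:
$O{\left(v \right)} = 2$
$G = 17$ ($G = 6 \cdot 4 - 7 = 24 - 7 = 17$)
$T{\left(m,W \right)} = \sqrt{W^{2} + m^{2}}$
$O{\left(0 \right)} G + T{\left(8,-7 \right)} = 2 \cdot 17 + \sqrt{\left(-7\right)^{2} + 8^{2}} = 34 + \sqrt{49 + 64} = 34 + \sqrt{113}$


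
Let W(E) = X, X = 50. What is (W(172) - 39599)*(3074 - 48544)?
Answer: 1798293030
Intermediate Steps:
W(E) = 50
(W(172) - 39599)*(3074 - 48544) = (50 - 39599)*(3074 - 48544) = -39549*(-45470) = 1798293030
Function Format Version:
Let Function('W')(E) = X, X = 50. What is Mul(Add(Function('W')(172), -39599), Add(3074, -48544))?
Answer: 1798293030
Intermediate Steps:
Function('W')(E) = 50
Mul(Add(Function('W')(172), -39599), Add(3074, -48544)) = Mul(Add(50, -39599), Add(3074, -48544)) = Mul(-39549, -45470) = 1798293030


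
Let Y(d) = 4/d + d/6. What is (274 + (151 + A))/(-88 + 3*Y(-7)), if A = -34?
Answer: -5474/1305 ≈ -4.1946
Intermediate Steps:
Y(d) = 4/d + d/6 (Y(d) = 4/d + d*(⅙) = 4/d + d/6)
(274 + (151 + A))/(-88 + 3*Y(-7)) = (274 + (151 - 34))/(-88 + 3*(4/(-7) + (⅙)*(-7))) = (274 + 117)/(-88 + 3*(4*(-⅐) - 7/6)) = 391/(-88 + 3*(-4/7 - 7/6)) = 391/(-88 + 3*(-73/42)) = 391/(-88 - 73/14) = 391/(-1305/14) = 391*(-14/1305) = -5474/1305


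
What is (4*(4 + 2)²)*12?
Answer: 1728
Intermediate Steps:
(4*(4 + 2)²)*12 = (4*6²)*12 = (4*36)*12 = 144*12 = 1728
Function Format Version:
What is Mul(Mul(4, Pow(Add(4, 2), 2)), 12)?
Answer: 1728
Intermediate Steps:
Mul(Mul(4, Pow(Add(4, 2), 2)), 12) = Mul(Mul(4, Pow(6, 2)), 12) = Mul(Mul(4, 36), 12) = Mul(144, 12) = 1728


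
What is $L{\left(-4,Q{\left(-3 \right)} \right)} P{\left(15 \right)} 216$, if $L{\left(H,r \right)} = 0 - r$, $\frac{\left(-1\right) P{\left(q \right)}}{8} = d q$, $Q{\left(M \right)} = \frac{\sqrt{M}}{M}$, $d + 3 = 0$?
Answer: $25920 i \sqrt{3} \approx 44895.0 i$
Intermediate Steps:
$d = -3$ ($d = -3 + 0 = -3$)
$Q{\left(M \right)} = \frac{1}{\sqrt{M}}$
$P{\left(q \right)} = 24 q$ ($P{\left(q \right)} = - 8 \left(- 3 q\right) = 24 q$)
$L{\left(H,r \right)} = - r$
$L{\left(-4,Q{\left(-3 \right)} \right)} P{\left(15 \right)} 216 = - \frac{1}{i \sqrt{3}} \cdot 24 \cdot 15 \cdot 216 = - \frac{\left(-1\right) i \sqrt{3}}{3} \cdot 360 \cdot 216 = \frac{i \sqrt{3}}{3} \cdot 360 \cdot 216 = 120 i \sqrt{3} \cdot 216 = 25920 i \sqrt{3}$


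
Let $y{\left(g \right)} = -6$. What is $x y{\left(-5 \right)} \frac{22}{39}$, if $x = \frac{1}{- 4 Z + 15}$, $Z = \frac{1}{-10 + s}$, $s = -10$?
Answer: $- \frac{55}{247} \approx -0.22267$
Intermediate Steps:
$Z = - \frac{1}{20}$ ($Z = \frac{1}{-10 - 10} = \frac{1}{-20} = - \frac{1}{20} \approx -0.05$)
$x = \frac{5}{76}$ ($x = \frac{1}{\left(-4\right) \left(- \frac{1}{20}\right) + 15} = \frac{1}{\frac{1}{5} + 15} = \frac{1}{\frac{76}{5}} = \frac{5}{76} \approx 0.065789$)
$x y{\left(-5 \right)} \frac{22}{39} = \frac{5}{76} \left(-6\right) \frac{22}{39} = - \frac{15 \cdot 22 \cdot \frac{1}{39}}{38} = \left(- \frac{15}{38}\right) \frac{22}{39} = - \frac{55}{247}$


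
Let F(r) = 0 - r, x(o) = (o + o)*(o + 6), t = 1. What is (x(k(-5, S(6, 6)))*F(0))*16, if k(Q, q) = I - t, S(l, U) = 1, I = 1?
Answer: 0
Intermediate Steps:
k(Q, q) = 0 (k(Q, q) = 1 - 1*1 = 1 - 1 = 0)
x(o) = 2*o*(6 + o) (x(o) = (2*o)*(6 + o) = 2*o*(6 + o))
F(r) = -r
(x(k(-5, S(6, 6)))*F(0))*16 = ((2*0*(6 + 0))*(-1*0))*16 = ((2*0*6)*0)*16 = (0*0)*16 = 0*16 = 0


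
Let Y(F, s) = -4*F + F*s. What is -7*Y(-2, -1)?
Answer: -70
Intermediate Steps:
-7*Y(-2, -1) = -(-14)*(-4 - 1) = -(-14)*(-5) = -7*10 = -70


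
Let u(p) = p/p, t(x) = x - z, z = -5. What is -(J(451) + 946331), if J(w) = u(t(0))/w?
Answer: -426795282/451 ≈ -9.4633e+5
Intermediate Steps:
t(x) = 5 + x (t(x) = x - 1*(-5) = x + 5 = 5 + x)
u(p) = 1
J(w) = 1/w
-(J(451) + 946331) = -(1/451 + 946331) = -1*426795282/451 = -426795282/451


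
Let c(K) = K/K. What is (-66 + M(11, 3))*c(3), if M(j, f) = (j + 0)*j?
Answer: 55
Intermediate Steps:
M(j, f) = j² (M(j, f) = j*j = j²)
c(K) = 1
(-66 + M(11, 3))*c(3) = (-66 + 11²)*1 = (-66 + 121)*1 = 55*1 = 55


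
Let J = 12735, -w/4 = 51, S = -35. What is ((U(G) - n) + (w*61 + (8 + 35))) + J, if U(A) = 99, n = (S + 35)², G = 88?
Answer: 433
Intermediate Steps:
w = -204 (w = -4*51 = -204)
n = 0 (n = (-35 + 35)² = 0² = 0)
((U(G) - n) + (w*61 + (8 + 35))) + J = ((99 - 1*0) + (-204*61 + (8 + 35))) + 12735 = ((99 + 0) + (-12444 + 43)) + 12735 = (99 - 12401) + 12735 = -12302 + 12735 = 433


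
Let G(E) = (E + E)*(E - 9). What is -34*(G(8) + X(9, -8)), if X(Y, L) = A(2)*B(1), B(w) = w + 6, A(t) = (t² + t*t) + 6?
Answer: -2788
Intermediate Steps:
A(t) = 6 + 2*t² (A(t) = (t² + t²) + 6 = 2*t² + 6 = 6 + 2*t²)
B(w) = 6 + w
G(E) = 2*E*(-9 + E) (G(E) = (2*E)*(-9 + E) = 2*E*(-9 + E))
X(Y, L) = 98 (X(Y, L) = (6 + 2*2²)*(6 + 1) = (6 + 2*4)*7 = (6 + 8)*7 = 14*7 = 98)
-34*(G(8) + X(9, -8)) = -34*(2*8*(-9 + 8) + 98) = -34*(2*8*(-1) + 98) = -34*(-16 + 98) = -34*82 = -2788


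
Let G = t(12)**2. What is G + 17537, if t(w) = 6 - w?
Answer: 17573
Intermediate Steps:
G = 36 (G = (6 - 1*12)**2 = (6 - 12)**2 = (-6)**2 = 36)
G + 17537 = 36 + 17537 = 17573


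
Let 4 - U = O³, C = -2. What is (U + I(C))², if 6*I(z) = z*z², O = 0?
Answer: 64/9 ≈ 7.1111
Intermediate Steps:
I(z) = z³/6 (I(z) = (z*z²)/6 = z³/6)
U = 4 (U = 4 - 1*0³ = 4 - 1*0 = 4 + 0 = 4)
(U + I(C))² = (4 + (⅙)*(-2)³)² = (4 + (⅙)*(-8))² = (4 - 4/3)² = (8/3)² = 64/9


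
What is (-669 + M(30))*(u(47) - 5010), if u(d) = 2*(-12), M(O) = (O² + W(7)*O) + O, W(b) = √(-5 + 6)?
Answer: -1464894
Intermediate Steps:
W(b) = 1 (W(b) = √1 = 1)
M(O) = O² + 2*O (M(O) = (O² + 1*O) + O = (O² + O) + O = (O + O²) + O = O² + 2*O)
u(d) = -24
(-669 + M(30))*(u(47) - 5010) = (-669 + 30*(2 + 30))*(-24 - 5010) = (-669 + 30*32)*(-5034) = (-669 + 960)*(-5034) = 291*(-5034) = -1464894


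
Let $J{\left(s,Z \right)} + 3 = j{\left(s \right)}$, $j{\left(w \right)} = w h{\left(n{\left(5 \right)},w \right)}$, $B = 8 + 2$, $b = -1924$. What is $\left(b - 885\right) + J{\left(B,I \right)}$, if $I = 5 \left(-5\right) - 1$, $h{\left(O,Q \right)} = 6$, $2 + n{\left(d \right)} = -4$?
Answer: $-2752$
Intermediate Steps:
$n{\left(d \right)} = -6$ ($n{\left(d \right)} = -2 - 4 = -6$)
$B = 10$
$I = -26$ ($I = -25 - 1 = -26$)
$j{\left(w \right)} = 6 w$ ($j{\left(w \right)} = w 6 = 6 w$)
$J{\left(s,Z \right)} = -3 + 6 s$
$\left(b - 885\right) + J{\left(B,I \right)} = \left(-1924 - 885\right) + \left(-3 + 6 \cdot 10\right) = -2809 + \left(-3 + 60\right) = -2809 + 57 = -2752$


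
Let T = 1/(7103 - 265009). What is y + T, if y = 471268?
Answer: 121542844807/257906 ≈ 4.7127e+5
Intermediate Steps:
T = -1/257906 (T = 1/(-257906) = -1/257906 ≈ -3.8774e-6)
y + T = 471268 - 1/257906 = 121542844807/257906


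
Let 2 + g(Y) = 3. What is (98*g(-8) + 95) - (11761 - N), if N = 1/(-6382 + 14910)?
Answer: -98651903/8528 ≈ -11568.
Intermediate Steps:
g(Y) = 1 (g(Y) = -2 + 3 = 1)
N = 1/8528 ≈ 0.00011726
(98*g(-8) + 95) - (11761 - N) = (98*1 + 95) - (11761 - 1*1/8528) = (98 + 95) - (11761 - 1/8528) = 193 - 1*100297807/8528 = 193 - 100297807/8528 = -98651903/8528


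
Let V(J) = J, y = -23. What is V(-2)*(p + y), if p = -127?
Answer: 300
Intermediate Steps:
V(-2)*(p + y) = -2*(-127 - 23) = -2*(-150) = 300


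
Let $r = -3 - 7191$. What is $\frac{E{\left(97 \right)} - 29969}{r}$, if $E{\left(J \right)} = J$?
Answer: $\frac{14936}{3597} \approx 4.1524$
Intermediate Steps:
$r = -7194$ ($r = -3 - 7191 = -7194$)
$\frac{E{\left(97 \right)} - 29969}{r} = \frac{97 - 29969}{-7194} = \left(97 - 29969\right) \left(- \frac{1}{7194}\right) = \left(-29872\right) \left(- \frac{1}{7194}\right) = \frac{14936}{3597}$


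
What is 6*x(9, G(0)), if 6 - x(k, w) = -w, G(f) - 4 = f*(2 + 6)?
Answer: 60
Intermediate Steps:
G(f) = 4 + 8*f (G(f) = 4 + f*(2 + 6) = 4 + f*8 = 4 + 8*f)
x(k, w) = 6 + w (x(k, w) = 6 - (-1)*w = 6 + w)
6*x(9, G(0)) = 6*(6 + (4 + 8*0)) = 6*(6 + (4 + 0)) = 6*(6 + 4) = 6*10 = 60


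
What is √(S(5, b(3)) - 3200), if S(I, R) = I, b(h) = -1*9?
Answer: 3*I*√355 ≈ 56.524*I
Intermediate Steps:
b(h) = -9
√(S(5, b(3)) - 3200) = √(5 - 3200) = √(-3195) = 3*I*√355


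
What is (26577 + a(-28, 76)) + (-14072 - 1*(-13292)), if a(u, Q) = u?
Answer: 25769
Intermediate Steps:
(26577 + a(-28, 76)) + (-14072 - 1*(-13292)) = (26577 - 28) + (-14072 - 1*(-13292)) = 26549 + (-14072 + 13292) = 26549 - 780 = 25769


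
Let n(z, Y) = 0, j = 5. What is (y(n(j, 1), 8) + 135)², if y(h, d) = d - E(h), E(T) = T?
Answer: 20449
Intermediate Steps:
y(h, d) = d - h
(y(n(j, 1), 8) + 135)² = ((8 - 1*0) + 135)² = ((8 + 0) + 135)² = (8 + 135)² = 143² = 20449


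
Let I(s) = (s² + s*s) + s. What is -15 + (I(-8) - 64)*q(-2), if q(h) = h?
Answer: -127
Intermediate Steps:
I(s) = s + 2*s² (I(s) = (s² + s²) + s = 2*s² + s = s + 2*s²)
-15 + (I(-8) - 64)*q(-2) = -15 + (-8*(1 + 2*(-8)) - 64)*(-2) = -15 + (-8*(1 - 16) - 64)*(-2) = -15 + (-8*(-15) - 64)*(-2) = -15 + (120 - 64)*(-2) = -15 + 56*(-2) = -15 - 112 = -127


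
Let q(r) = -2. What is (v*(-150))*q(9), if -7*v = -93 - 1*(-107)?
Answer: -600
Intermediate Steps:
v = -2 (v = -(-93 - 1*(-107))/7 = -(-93 + 107)/7 = -⅐*14 = -2)
(v*(-150))*q(9) = -2*(-150)*(-2) = 300*(-2) = -600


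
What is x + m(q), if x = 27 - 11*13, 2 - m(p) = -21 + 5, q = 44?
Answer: -98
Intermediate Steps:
m(p) = 18 (m(p) = 2 - (-21 + 5) = 2 - 1*(-16) = 2 + 16 = 18)
x = -116 (x = 27 - 143 = -116)
x + m(q) = -116 + 18 = -98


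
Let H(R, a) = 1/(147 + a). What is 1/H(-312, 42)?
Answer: 189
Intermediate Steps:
1/H(-312, 42) = 1/(1/(147 + 42)) = 1/(1/189) = 189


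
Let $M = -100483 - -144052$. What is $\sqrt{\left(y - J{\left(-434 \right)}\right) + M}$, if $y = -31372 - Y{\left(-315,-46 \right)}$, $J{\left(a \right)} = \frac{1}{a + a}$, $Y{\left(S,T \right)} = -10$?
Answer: $\frac{\sqrt{2299261909}}{434} \approx 110.49$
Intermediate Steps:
$M = 43569$ ($M = -100483 + 144052 = 43569$)
$J{\left(a \right)} = \frac{1}{2 a}$
$y = -31362$ ($y = -31372 - -10 = -31372 + 10 = -31362$)
$\sqrt{\left(y - J{\left(-434 \right)}\right) + M} = \sqrt{\left(-31362 - \frac{1}{2 \left(-434\right)}\right) + 43569} = \sqrt{\left(-31362 - \frac{1}{2} \left(- \frac{1}{434}\right)\right) + 43569} = \sqrt{\left(-31362 - - \frac{1}{868}\right) + 43569} = \sqrt{\left(-31362 + \frac{1}{868}\right) + 43569} = \sqrt{- \frac{27222215}{868} + 43569} = \sqrt{\frac{10595677}{868}} = \frac{\sqrt{2299261909}}{434}$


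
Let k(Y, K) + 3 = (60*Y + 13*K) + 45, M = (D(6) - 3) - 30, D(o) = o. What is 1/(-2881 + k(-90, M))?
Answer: -1/8590 ≈ -0.00011641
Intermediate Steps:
M = -27 (M = (6 - 3) - 30 = 3 - 30 = -27)
k(Y, K) = 42 + 13*K + 60*Y (k(Y, K) = -3 + ((60*Y + 13*K) + 45) = -3 + ((13*K + 60*Y) + 45) = -3 + (45 + 13*K + 60*Y) = 42 + 13*K + 60*Y)
1/(-2881 + k(-90, M)) = 1/(-2881 + (42 + 13*(-27) + 60*(-90))) = 1/(-2881 + (42 - 351 - 5400)) = 1/(-2881 - 5709) = 1/(-8590) = -1/8590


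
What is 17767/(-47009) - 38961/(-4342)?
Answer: 134951795/15701006 ≈ 8.5951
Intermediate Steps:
17767/(-47009) - 38961/(-4342) = 17767*(-1/47009) - 38961*(-1/4342) = -17767/47009 + 2997/334 = 134951795/15701006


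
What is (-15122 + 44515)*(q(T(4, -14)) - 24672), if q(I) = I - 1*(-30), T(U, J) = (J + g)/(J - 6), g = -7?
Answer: -14485428867/20 ≈ -7.2427e+8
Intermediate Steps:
T(U, J) = (-7 + J)/(-6 + J) (T(U, J) = (J - 7)/(J - 6) = (-7 + J)/(-6 + J))
q(I) = 30 + I (q(I) = I + 30 = 30 + I)
(-15122 + 44515)*(q(T(4, -14)) - 24672) = (-15122 + 44515)*((30 + (-7 - 14)/(-6 - 14)) - 24672) = 29393*((30 - 21/(-20)) - 24672) = 29393*((30 - 1/20*(-21)) - 24672) = 29393*((30 + 21/20) - 24672) = 29393*(621/20 - 24672) = 29393*(-492819/20) = -14485428867/20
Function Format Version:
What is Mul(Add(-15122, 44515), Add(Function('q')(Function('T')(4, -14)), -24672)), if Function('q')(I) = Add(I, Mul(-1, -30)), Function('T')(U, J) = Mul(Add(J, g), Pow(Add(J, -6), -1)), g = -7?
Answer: Rational(-14485428867, 20) ≈ -7.2427e+8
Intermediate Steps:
Function('T')(U, J) = Mul(Pow(Add(-6, J), -1), Add(-7, J)) (Function('T')(U, J) = Mul(Add(J, -7), Pow(Add(J, -6), -1)) = Mul(Add(-7, J), Pow(Add(-6, J), -1)) = Mul(Pow(Add(-6, J), -1), Add(-7, J)))
Function('q')(I) = Add(30, I) (Function('q')(I) = Add(I, 30) = Add(30, I))
Mul(Add(-15122, 44515), Add(Function('q')(Function('T')(4, -14)), -24672)) = Mul(Add(-15122, 44515), Add(Add(30, Mul(Pow(Add(-6, -14), -1), Add(-7, -14))), -24672)) = Mul(29393, Add(Add(30, Mul(Pow(-20, -1), -21)), -24672)) = Mul(29393, Add(Add(30, Mul(Rational(-1, 20), -21)), -24672)) = Mul(29393, Add(Add(30, Rational(21, 20)), -24672)) = Mul(29393, Add(Rational(621, 20), -24672)) = Mul(29393, Rational(-492819, 20)) = Rational(-14485428867, 20)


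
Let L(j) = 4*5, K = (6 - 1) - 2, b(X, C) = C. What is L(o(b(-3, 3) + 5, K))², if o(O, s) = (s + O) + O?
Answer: 400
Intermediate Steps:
K = 3 (K = 5 - 2 = 3)
o(O, s) = s + 2*O (o(O, s) = (O + s) + O = s + 2*O)
L(j) = 20
L(o(b(-3, 3) + 5, K))² = 20² = 400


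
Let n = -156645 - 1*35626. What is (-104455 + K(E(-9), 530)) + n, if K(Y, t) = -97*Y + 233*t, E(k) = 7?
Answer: -173915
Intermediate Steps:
n = -192271 (n = -156645 - 35626 = -192271)
(-104455 + K(E(-9), 530)) + n = (-104455 + (-97*7 + 233*530)) - 192271 = (-104455 + (-679 + 123490)) - 192271 = (-104455 + 122811) - 192271 = 18356 - 192271 = -173915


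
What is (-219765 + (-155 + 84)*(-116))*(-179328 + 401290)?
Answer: -46951399898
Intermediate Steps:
(-219765 + (-155 + 84)*(-116))*(-179328 + 401290) = (-219765 - 71*(-116))*221962 = (-219765 + 8236)*221962 = -211529*221962 = -46951399898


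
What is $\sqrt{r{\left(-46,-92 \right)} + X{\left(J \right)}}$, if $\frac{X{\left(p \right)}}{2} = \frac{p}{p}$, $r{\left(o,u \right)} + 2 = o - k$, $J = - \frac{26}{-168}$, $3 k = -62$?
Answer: $\frac{2 i \sqrt{57}}{3} \approx 5.0332 i$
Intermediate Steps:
$k = - \frac{62}{3}$ ($k = \frac{1}{3} \left(-62\right) = - \frac{62}{3} \approx -20.667$)
$J = \frac{13}{84}$ ($J = \left(-26\right) \left(- \frac{1}{168}\right) = \frac{13}{84} \approx 0.15476$)
$r{\left(o,u \right)} = \frac{56}{3} + o$ ($r{\left(o,u \right)} = -2 + \left(o - - \frac{62}{3}\right) = -2 + \left(o + \frac{62}{3}\right) = -2 + \left(\frac{62}{3} + o\right) = \frac{56}{3} + o$)
$X{\left(p \right)} = 2$ ($X{\left(p \right)} = 2 \frac{p}{p} = 2 \cdot 1 = 2$)
$\sqrt{r{\left(-46,-92 \right)} + X{\left(J \right)}} = \sqrt{\left(\frac{56}{3} - 46\right) + 2} = \sqrt{- \frac{82}{3} + 2} = \sqrt{- \frac{76}{3}} = \frac{2 i \sqrt{57}}{3}$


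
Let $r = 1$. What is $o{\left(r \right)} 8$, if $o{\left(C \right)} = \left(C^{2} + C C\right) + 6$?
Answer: $64$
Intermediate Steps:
$o{\left(C \right)} = 6 + 2 C^{2}$ ($o{\left(C \right)} = \left(C^{2} + C^{2}\right) + 6 = 2 C^{2} + 6 = 6 + 2 C^{2}$)
$o{\left(r \right)} 8 = \left(6 + 2 \cdot 1^{2}\right) 8 = \left(6 + 2 \cdot 1\right) 8 = \left(6 + 2\right) 8 = 8 \cdot 8 = 64$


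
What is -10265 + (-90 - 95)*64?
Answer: -22105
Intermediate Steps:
-10265 + (-90 - 95)*64 = -10265 - 185*64 = -10265 - 11840 = -22105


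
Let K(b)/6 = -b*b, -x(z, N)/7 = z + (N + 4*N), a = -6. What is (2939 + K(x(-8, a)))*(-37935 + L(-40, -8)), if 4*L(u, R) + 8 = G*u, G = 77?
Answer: 16318755079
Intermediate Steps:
L(u, R) = -2 + 77*u/4 (L(u, R) = -2 + (77*u)/4 = -2 + 77*u/4)
x(z, N) = -35*N - 7*z (x(z, N) = -7*(z + (N + 4*N)) = -7*(z + 5*N) = -35*N - 7*z)
K(b) = -6*b² (K(b) = 6*(-b*b) = 6*(-b²) = -6*b²)
(2939 + K(x(-8, a)))*(-37935 + L(-40, -8)) = (2939 - 6*(-35*(-6) - 7*(-8))²)*(-37935 + (-2 + (77/4)*(-40))) = (2939 - 6*(210 + 56)²)*(-37935 + (-2 - 770)) = (2939 - 6*266²)*(-37935 - 772) = (2939 - 6*70756)*(-38707) = (2939 - 424536)*(-38707) = -421597*(-38707) = 16318755079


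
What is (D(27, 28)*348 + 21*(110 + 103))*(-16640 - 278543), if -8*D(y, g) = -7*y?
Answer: -7494401187/2 ≈ -3.7472e+9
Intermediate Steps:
D(y, g) = 7*y/8 (D(y, g) = -(-7)*y/8 = 7*y/8)
(D(27, 28)*348 + 21*(110 + 103))*(-16640 - 278543) = (((7/8)*27)*348 + 21*(110 + 103))*(-16640 - 278543) = ((189/8)*348 + 21*213)*(-295183) = (16443/2 + 4473)*(-295183) = (25389/2)*(-295183) = -7494401187/2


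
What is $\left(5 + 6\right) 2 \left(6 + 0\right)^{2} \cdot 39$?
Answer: $30888$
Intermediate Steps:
$\left(5 + 6\right) 2 \left(6 + 0\right)^{2} \cdot 39 = 11 \cdot 2 \cdot 6^{2} \cdot 39 = 22 \cdot 36 \cdot 39 = 792 \cdot 39 = 30888$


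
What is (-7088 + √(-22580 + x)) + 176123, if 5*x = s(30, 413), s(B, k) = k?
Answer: 169035 + I*√562435/5 ≈ 1.6904e+5 + 149.99*I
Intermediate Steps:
x = 413/5 (x = (⅕)*413 = 413/5 ≈ 82.600)
(-7088 + √(-22580 + x)) + 176123 = (-7088 + √(-22580 + 413/5)) + 176123 = (-7088 + √(-112487/5)) + 176123 = (-7088 + I*√562435/5) + 176123 = 169035 + I*√562435/5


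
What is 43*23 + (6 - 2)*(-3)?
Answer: 977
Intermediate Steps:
43*23 + (6 - 2)*(-3) = 989 + 4*(-3) = 989 - 12 = 977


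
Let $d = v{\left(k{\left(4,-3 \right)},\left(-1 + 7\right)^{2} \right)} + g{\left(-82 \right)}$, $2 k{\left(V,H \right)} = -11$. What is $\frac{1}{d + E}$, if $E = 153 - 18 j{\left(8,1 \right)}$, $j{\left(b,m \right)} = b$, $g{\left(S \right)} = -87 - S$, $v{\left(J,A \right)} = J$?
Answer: $- \frac{2}{3} \approx -0.66667$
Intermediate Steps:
$k{\left(V,H \right)} = - \frac{11}{2}$ ($k{\left(V,H \right)} = \frac{1}{2} \left(-11\right) = - \frac{11}{2}$)
$d = - \frac{21}{2}$ ($d = - \frac{11}{2} - 5 = - \frac{21}{2} \approx -10.5$)
$E = 9$ ($E = 153 - 144 = 9$)
$\frac{1}{d + E} = \frac{1}{- \frac{21}{2} + 9} = \frac{1}{- \frac{3}{2}} = - \frac{2}{3}$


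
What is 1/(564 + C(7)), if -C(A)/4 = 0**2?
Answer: 1/564 ≈ 0.0017731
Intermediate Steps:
C(A) = 0 (C(A) = -4*0**2 = -4*0 = 0)
1/(564 + C(7)) = 1/(564 + 0) = 1/564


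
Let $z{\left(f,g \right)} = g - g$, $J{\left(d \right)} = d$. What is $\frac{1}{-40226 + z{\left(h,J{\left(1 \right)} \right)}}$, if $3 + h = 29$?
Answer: $- \frac{1}{40226} \approx -2.486 \cdot 10^{-5}$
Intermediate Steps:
$h = 26$ ($h = -3 + 29 = 26$)
$z{\left(f,g \right)} = 0$
$\frac{1}{-40226 + z{\left(h,J{\left(1 \right)} \right)}} = \frac{1}{-40226 + 0} = \frac{1}{-40226} = - \frac{1}{40226}$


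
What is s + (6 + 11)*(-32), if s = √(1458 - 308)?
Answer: -544 + 5*√46 ≈ -510.09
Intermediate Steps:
s = 5*√46 (s = √1150 = 5*√46 ≈ 33.912)
s + (6 + 11)*(-32) = 5*√46 + (6 + 11)*(-32) = 5*√46 + 17*(-32) = 5*√46 - 544 = -544 + 5*√46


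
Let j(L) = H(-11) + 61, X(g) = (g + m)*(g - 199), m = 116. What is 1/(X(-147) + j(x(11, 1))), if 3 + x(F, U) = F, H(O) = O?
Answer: 1/10776 ≈ 9.2799e-5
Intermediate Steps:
x(F, U) = -3 + F
X(g) = (-199 + g)*(116 + g) (X(g) = (g + 116)*(g - 199) = (116 + g)*(-199 + g) = (-199 + g)*(116 + g))
j(L) = 50 (j(L) = -11 + 61 = 50)
1/(X(-147) + j(x(11, 1))) = 1/((-23084 + (-147)² - 83*(-147)) + 50) = 1/((-23084 + 21609 + 12201) + 50) = 1/(10726 + 50) = 1/10776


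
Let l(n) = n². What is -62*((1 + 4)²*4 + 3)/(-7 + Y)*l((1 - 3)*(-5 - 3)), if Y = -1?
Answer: 204352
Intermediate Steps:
-62*((1 + 4)²*4 + 3)/(-7 + Y)*l((1 - 3)*(-5 - 3)) = -62*((1 + 4)²*4 + 3)/(-7 - 1)*((1 - 3)*(-5 - 3))² = -62*(5²*4 + 3)/(-8)*(-2*(-8))² = -62*(25*4 + 3)*(-⅛)*16² = -62*(100 + 3)*(-⅛)*256 = -62*103*(-⅛)*256 = -(-3193)*256/4 = -62*(-3296) = 204352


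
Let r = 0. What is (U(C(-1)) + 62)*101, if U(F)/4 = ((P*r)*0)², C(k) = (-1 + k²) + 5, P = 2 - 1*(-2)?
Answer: 6262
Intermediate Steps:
P = 4 (P = 2 + 2 = 4)
C(k) = 4 + k²
U(F) = 0 (U(F) = 4*((4*0)*0)² = 4*(0*0)² = 4*0² = 4*0 = 0)
(U(C(-1)) + 62)*101 = (0 + 62)*101 = 62*101 = 6262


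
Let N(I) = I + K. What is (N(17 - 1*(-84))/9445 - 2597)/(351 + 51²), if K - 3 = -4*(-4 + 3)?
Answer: -24528557/27881640 ≈ -0.87974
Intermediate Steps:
K = 7 (K = 3 - 4*(-4 + 3) = 3 - 4*(-1) = 3 + 4 = 7)
N(I) = 7 + I (N(I) = I + 7 = 7 + I)
(N(17 - 1*(-84))/9445 - 2597)/(351 + 51²) = ((7 + (17 - 1*(-84)))/9445 - 2597)/(351 + 51²) = ((7 + (17 + 84))*(1/9445) - 2597)/(351 + 2601) = ((7 + 101)*(1/9445) - 2597)/2952 = (108*(1/9445) - 2597)*(1/2952) = (108/9445 - 2597)*(1/2952) = -24528557/9445*1/2952 = -24528557/27881640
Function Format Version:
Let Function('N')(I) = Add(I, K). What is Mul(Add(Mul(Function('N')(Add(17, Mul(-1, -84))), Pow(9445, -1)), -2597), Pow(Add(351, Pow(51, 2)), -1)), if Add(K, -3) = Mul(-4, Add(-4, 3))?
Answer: Rational(-24528557, 27881640) ≈ -0.87974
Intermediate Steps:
K = 7 (K = Add(3, Mul(-4, Add(-4, 3))) = Add(3, Mul(-4, -1)) = Add(3, 4) = 7)
Function('N')(I) = Add(7, I) (Function('N')(I) = Add(I, 7) = Add(7, I))
Mul(Add(Mul(Function('N')(Add(17, Mul(-1, -84))), Pow(9445, -1)), -2597), Pow(Add(351, Pow(51, 2)), -1)) = Mul(Add(Mul(Add(7, Add(17, Mul(-1, -84))), Pow(9445, -1)), -2597), Pow(Add(351, Pow(51, 2)), -1)) = Mul(Add(Mul(Add(7, Add(17, 84)), Rational(1, 9445)), -2597), Pow(Add(351, 2601), -1)) = Mul(Add(Mul(Add(7, 101), Rational(1, 9445)), -2597), Pow(2952, -1)) = Mul(Add(Mul(108, Rational(1, 9445)), -2597), Rational(1, 2952)) = Mul(Add(Rational(108, 9445), -2597), Rational(1, 2952)) = Mul(Rational(-24528557, 9445), Rational(1, 2952)) = Rational(-24528557, 27881640)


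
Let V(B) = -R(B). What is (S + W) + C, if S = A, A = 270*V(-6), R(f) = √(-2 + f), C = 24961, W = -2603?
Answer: 22358 - 540*I*√2 ≈ 22358.0 - 763.68*I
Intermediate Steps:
V(B) = -√(-2 + B)
A = -540*I*√2 (A = 270*(-√(-2 - 6)) = 270*(-√(-8)) = 270*(-2*I*√2) = -540*I*√2 ≈ -763.68*I)
S = -540*I*√2 ≈ -763.68*I
(S + W) + C = (-540*I*√2 - 2603) + 24961 = (-2603 - 540*I*√2) + 24961 = 22358 - 540*I*√2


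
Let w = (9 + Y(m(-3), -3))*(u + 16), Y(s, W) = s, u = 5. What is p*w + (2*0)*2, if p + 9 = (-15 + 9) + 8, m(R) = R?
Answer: -882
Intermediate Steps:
p = -7 (p = -9 + ((-15 + 9) + 8) = -9 + (-6 + 8) = -9 + 2 = -7)
w = 126 (w = (9 - 3)*(5 + 16) = 6*21 = 126)
p*w + (2*0)*2 = -7*126 + (2*0)*2 = -882 + 0*2 = -882 + 0 = -882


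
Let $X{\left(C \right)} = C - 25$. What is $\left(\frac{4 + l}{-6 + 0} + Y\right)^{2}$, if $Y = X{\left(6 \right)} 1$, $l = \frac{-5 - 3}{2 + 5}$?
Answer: $\frac{167281}{441} \approx 379.32$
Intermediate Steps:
$X{\left(C \right)} = -25 + C$ ($X{\left(C \right)} = C - 25 = -25 + C$)
$l = - \frac{8}{7} \approx -1.1429$
$Y = -19$ ($Y = \left(-25 + 6\right) 1 = \left(-19\right) 1 = -19$)
$\left(\frac{4 + l}{-6 + 0} + Y\right)^{2} = \left(\frac{4 - \frac{8}{7}}{-6 + 0} - 19\right)^{2} = \left(\frac{20}{7 \left(-6\right)} - 19\right)^{2} = \left(\frac{20}{7} \left(- \frac{1}{6}\right) - 19\right)^{2} = \left(- \frac{10}{21} - 19\right)^{2} = \left(- \frac{409}{21}\right)^{2} = \frac{167281}{441}$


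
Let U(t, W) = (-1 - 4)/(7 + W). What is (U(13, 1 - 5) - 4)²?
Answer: 289/9 ≈ 32.111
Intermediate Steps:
U(t, W) = -5/(7 + W)
(U(13, 1 - 5) - 4)² = (-5/(7 + (1 - 5)) - 4)² = (-5/(7 - 4) - 4)² = (-5/3 - 4)² = (-17/3)² = 289/9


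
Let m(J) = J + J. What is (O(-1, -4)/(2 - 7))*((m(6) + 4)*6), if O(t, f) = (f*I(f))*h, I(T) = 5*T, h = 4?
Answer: -6144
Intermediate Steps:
m(J) = 2*J
O(t, f) = 20*f² (O(t, f) = (f*(5*f))*4 = (5*f²)*4 = 20*f²)
(O(-1, -4)/(2 - 7))*((m(6) + 4)*6) = ((20*(-4)²)/(2 - 7))*((2*6 + 4)*6) = ((20*16)/(-5))*((12 + 4)*6) = (-⅕*320)*(16*6) = -64*96 = -6144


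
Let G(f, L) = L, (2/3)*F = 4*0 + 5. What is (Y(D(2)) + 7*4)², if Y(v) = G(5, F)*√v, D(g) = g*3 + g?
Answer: 1234 + 840*√2 ≈ 2421.9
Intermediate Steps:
F = 15/2 (F = 3*(4*0 + 5)/2 = 3*(0 + 5)/2 = (3/2)*5 = 15/2 ≈ 7.5000)
D(g) = 4*g (D(g) = 3*g + g = 4*g)
Y(v) = 15*√v/2
(Y(D(2)) + 7*4)² = (15*√(4*2)/2 + 7*4)² = (15*√8/2 + 28)² = (15*(2*√2)/2 + 28)² = (15*√2 + 28)² = (28 + 15*√2)²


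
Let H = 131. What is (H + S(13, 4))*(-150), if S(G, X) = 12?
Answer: -21450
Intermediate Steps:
(H + S(13, 4))*(-150) = (131 + 12)*(-150) = 143*(-150) = -21450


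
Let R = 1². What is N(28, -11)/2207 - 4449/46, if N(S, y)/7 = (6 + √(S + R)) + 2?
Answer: -9816367/101522 + 7*√29/2207 ≈ -96.675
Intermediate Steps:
R = 1
N(S, y) = 56 + 7*√(1 + S) (N(S, y) = 7*((6 + √(S + 1)) + 2) = 7*((6 + √(1 + S)) + 2) = 7*(8 + √(1 + S)) = 56 + 7*√(1 + S))
N(28, -11)/2207 - 4449/46 = (56 + 7*√(1 + 28))/2207 - 4449/46 = (56 + 7*√29)*(1/2207) - 4449*1/46 = (56/2207 + 7*√29/2207) - 4449/46 = -9816367/101522 + 7*√29/2207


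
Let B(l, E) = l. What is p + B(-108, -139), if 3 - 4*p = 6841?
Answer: -3635/2 ≈ -1817.5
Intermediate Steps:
p = -3419/2 (p = 3/4 - 1/4*6841 = 3/4 - 6841/4 = -3419/2 ≈ -1709.5)
p + B(-108, -139) = -3419/2 - 108 = -3635/2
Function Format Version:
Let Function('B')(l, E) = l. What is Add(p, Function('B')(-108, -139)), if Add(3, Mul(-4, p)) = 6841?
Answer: Rational(-3635, 2) ≈ -1817.5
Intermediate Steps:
p = Rational(-3419, 2) (p = Add(Rational(3, 4), Mul(Rational(-1, 4), 6841)) = Add(Rational(3, 4), Rational(-6841, 4)) = Rational(-3419, 2) ≈ -1709.5)
Add(p, Function('B')(-108, -139)) = Add(Rational(-3419, 2), -108) = Rational(-3635, 2)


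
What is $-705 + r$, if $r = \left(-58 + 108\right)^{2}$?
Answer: $1795$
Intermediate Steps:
$r = 2500$ ($r = 50^{2} = 2500$)
$-705 + r = -705 + 2500 = 1795$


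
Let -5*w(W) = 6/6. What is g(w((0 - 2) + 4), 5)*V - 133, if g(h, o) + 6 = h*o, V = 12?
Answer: -217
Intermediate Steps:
w(W) = -⅕ (w(W) = -6/(5*6) = -⅕*1 = -⅕)
g(h, o) = -6 + h*o
g(w((0 - 2) + 4), 5)*V - 133 = (-6 - ⅕*5)*12 - 133 = (-6 - 1)*12 - 133 = -7*12 - 133 = -84 - 133 = -217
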